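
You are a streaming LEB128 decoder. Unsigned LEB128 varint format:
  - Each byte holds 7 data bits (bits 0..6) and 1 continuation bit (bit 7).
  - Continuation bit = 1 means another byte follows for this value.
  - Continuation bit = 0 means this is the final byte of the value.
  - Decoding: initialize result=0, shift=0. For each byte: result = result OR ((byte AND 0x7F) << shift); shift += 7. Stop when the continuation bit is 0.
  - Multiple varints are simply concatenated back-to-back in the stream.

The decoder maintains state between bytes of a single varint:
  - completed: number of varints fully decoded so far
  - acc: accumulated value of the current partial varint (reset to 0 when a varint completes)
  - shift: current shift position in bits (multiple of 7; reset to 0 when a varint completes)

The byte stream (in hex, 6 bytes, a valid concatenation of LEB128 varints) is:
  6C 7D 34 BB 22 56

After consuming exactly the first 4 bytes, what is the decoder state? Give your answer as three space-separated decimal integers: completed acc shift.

byte[0]=0x6C cont=0 payload=0x6C: varint #1 complete (value=108); reset -> completed=1 acc=0 shift=0
byte[1]=0x7D cont=0 payload=0x7D: varint #2 complete (value=125); reset -> completed=2 acc=0 shift=0
byte[2]=0x34 cont=0 payload=0x34: varint #3 complete (value=52); reset -> completed=3 acc=0 shift=0
byte[3]=0xBB cont=1 payload=0x3B: acc |= 59<<0 -> completed=3 acc=59 shift=7

Answer: 3 59 7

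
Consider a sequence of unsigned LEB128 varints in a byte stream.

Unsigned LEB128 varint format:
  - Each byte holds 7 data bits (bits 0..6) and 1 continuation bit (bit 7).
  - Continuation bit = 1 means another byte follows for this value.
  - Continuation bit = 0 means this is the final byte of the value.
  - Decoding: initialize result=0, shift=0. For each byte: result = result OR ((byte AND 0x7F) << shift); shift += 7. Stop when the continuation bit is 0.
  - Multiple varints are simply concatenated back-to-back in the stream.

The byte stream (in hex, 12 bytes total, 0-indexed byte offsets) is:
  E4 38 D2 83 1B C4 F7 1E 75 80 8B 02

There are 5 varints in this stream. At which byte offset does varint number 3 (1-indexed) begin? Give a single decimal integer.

  byte[0]=0xE4 cont=1 payload=0x64=100: acc |= 100<<0 -> acc=100 shift=7
  byte[1]=0x38 cont=0 payload=0x38=56: acc |= 56<<7 -> acc=7268 shift=14 [end]
Varint 1: bytes[0:2] = E4 38 -> value 7268 (2 byte(s))
  byte[2]=0xD2 cont=1 payload=0x52=82: acc |= 82<<0 -> acc=82 shift=7
  byte[3]=0x83 cont=1 payload=0x03=3: acc |= 3<<7 -> acc=466 shift=14
  byte[4]=0x1B cont=0 payload=0x1B=27: acc |= 27<<14 -> acc=442834 shift=21 [end]
Varint 2: bytes[2:5] = D2 83 1B -> value 442834 (3 byte(s))
  byte[5]=0xC4 cont=1 payload=0x44=68: acc |= 68<<0 -> acc=68 shift=7
  byte[6]=0xF7 cont=1 payload=0x77=119: acc |= 119<<7 -> acc=15300 shift=14
  byte[7]=0x1E cont=0 payload=0x1E=30: acc |= 30<<14 -> acc=506820 shift=21 [end]
Varint 3: bytes[5:8] = C4 F7 1E -> value 506820 (3 byte(s))
  byte[8]=0x75 cont=0 payload=0x75=117: acc |= 117<<0 -> acc=117 shift=7 [end]
Varint 4: bytes[8:9] = 75 -> value 117 (1 byte(s))
  byte[9]=0x80 cont=1 payload=0x00=0: acc |= 0<<0 -> acc=0 shift=7
  byte[10]=0x8B cont=1 payload=0x0B=11: acc |= 11<<7 -> acc=1408 shift=14
  byte[11]=0x02 cont=0 payload=0x02=2: acc |= 2<<14 -> acc=34176 shift=21 [end]
Varint 5: bytes[9:12] = 80 8B 02 -> value 34176 (3 byte(s))

Answer: 5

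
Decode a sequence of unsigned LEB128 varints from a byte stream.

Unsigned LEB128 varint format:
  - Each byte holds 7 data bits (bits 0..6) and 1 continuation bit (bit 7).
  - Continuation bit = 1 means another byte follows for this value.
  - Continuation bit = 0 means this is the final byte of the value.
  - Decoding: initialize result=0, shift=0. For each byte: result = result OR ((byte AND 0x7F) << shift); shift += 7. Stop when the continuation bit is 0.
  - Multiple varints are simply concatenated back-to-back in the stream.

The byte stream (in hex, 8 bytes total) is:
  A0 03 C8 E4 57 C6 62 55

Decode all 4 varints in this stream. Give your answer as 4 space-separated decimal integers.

  byte[0]=0xA0 cont=1 payload=0x20=32: acc |= 32<<0 -> acc=32 shift=7
  byte[1]=0x03 cont=0 payload=0x03=3: acc |= 3<<7 -> acc=416 shift=14 [end]
Varint 1: bytes[0:2] = A0 03 -> value 416 (2 byte(s))
  byte[2]=0xC8 cont=1 payload=0x48=72: acc |= 72<<0 -> acc=72 shift=7
  byte[3]=0xE4 cont=1 payload=0x64=100: acc |= 100<<7 -> acc=12872 shift=14
  byte[4]=0x57 cont=0 payload=0x57=87: acc |= 87<<14 -> acc=1438280 shift=21 [end]
Varint 2: bytes[2:5] = C8 E4 57 -> value 1438280 (3 byte(s))
  byte[5]=0xC6 cont=1 payload=0x46=70: acc |= 70<<0 -> acc=70 shift=7
  byte[6]=0x62 cont=0 payload=0x62=98: acc |= 98<<7 -> acc=12614 shift=14 [end]
Varint 3: bytes[5:7] = C6 62 -> value 12614 (2 byte(s))
  byte[7]=0x55 cont=0 payload=0x55=85: acc |= 85<<0 -> acc=85 shift=7 [end]
Varint 4: bytes[7:8] = 55 -> value 85 (1 byte(s))

Answer: 416 1438280 12614 85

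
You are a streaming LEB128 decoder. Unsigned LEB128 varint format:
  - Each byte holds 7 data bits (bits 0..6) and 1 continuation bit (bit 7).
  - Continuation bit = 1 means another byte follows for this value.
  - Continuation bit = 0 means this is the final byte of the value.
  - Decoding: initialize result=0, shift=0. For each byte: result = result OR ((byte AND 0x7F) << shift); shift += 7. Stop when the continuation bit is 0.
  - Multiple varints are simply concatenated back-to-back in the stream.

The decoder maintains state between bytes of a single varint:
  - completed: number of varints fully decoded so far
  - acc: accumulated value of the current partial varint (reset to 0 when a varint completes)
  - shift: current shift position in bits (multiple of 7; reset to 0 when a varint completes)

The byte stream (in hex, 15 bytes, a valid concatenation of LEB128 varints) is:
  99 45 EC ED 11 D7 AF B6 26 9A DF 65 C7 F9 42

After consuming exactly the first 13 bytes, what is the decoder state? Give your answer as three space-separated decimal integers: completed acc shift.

Answer: 4 71 7

Derivation:
byte[0]=0x99 cont=1 payload=0x19: acc |= 25<<0 -> completed=0 acc=25 shift=7
byte[1]=0x45 cont=0 payload=0x45: varint #1 complete (value=8857); reset -> completed=1 acc=0 shift=0
byte[2]=0xEC cont=1 payload=0x6C: acc |= 108<<0 -> completed=1 acc=108 shift=7
byte[3]=0xED cont=1 payload=0x6D: acc |= 109<<7 -> completed=1 acc=14060 shift=14
byte[4]=0x11 cont=0 payload=0x11: varint #2 complete (value=292588); reset -> completed=2 acc=0 shift=0
byte[5]=0xD7 cont=1 payload=0x57: acc |= 87<<0 -> completed=2 acc=87 shift=7
byte[6]=0xAF cont=1 payload=0x2F: acc |= 47<<7 -> completed=2 acc=6103 shift=14
byte[7]=0xB6 cont=1 payload=0x36: acc |= 54<<14 -> completed=2 acc=890839 shift=21
byte[8]=0x26 cont=0 payload=0x26: varint #3 complete (value=80582615); reset -> completed=3 acc=0 shift=0
byte[9]=0x9A cont=1 payload=0x1A: acc |= 26<<0 -> completed=3 acc=26 shift=7
byte[10]=0xDF cont=1 payload=0x5F: acc |= 95<<7 -> completed=3 acc=12186 shift=14
byte[11]=0x65 cont=0 payload=0x65: varint #4 complete (value=1666970); reset -> completed=4 acc=0 shift=0
byte[12]=0xC7 cont=1 payload=0x47: acc |= 71<<0 -> completed=4 acc=71 shift=7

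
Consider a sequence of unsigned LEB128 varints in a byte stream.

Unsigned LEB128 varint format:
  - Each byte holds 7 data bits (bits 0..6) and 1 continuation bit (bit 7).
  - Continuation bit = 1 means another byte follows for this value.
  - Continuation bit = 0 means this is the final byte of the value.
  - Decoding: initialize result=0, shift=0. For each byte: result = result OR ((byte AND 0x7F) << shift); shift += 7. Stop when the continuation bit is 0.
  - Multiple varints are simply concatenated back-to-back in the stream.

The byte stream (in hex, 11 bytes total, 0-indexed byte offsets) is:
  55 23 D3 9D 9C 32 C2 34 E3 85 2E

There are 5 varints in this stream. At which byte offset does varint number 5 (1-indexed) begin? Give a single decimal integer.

  byte[0]=0x55 cont=0 payload=0x55=85: acc |= 85<<0 -> acc=85 shift=7 [end]
Varint 1: bytes[0:1] = 55 -> value 85 (1 byte(s))
  byte[1]=0x23 cont=0 payload=0x23=35: acc |= 35<<0 -> acc=35 shift=7 [end]
Varint 2: bytes[1:2] = 23 -> value 35 (1 byte(s))
  byte[2]=0xD3 cont=1 payload=0x53=83: acc |= 83<<0 -> acc=83 shift=7
  byte[3]=0x9D cont=1 payload=0x1D=29: acc |= 29<<7 -> acc=3795 shift=14
  byte[4]=0x9C cont=1 payload=0x1C=28: acc |= 28<<14 -> acc=462547 shift=21
  byte[5]=0x32 cont=0 payload=0x32=50: acc |= 50<<21 -> acc=105320147 shift=28 [end]
Varint 3: bytes[2:6] = D3 9D 9C 32 -> value 105320147 (4 byte(s))
  byte[6]=0xC2 cont=1 payload=0x42=66: acc |= 66<<0 -> acc=66 shift=7
  byte[7]=0x34 cont=0 payload=0x34=52: acc |= 52<<7 -> acc=6722 shift=14 [end]
Varint 4: bytes[6:8] = C2 34 -> value 6722 (2 byte(s))
  byte[8]=0xE3 cont=1 payload=0x63=99: acc |= 99<<0 -> acc=99 shift=7
  byte[9]=0x85 cont=1 payload=0x05=5: acc |= 5<<7 -> acc=739 shift=14
  byte[10]=0x2E cont=0 payload=0x2E=46: acc |= 46<<14 -> acc=754403 shift=21 [end]
Varint 5: bytes[8:11] = E3 85 2E -> value 754403 (3 byte(s))

Answer: 8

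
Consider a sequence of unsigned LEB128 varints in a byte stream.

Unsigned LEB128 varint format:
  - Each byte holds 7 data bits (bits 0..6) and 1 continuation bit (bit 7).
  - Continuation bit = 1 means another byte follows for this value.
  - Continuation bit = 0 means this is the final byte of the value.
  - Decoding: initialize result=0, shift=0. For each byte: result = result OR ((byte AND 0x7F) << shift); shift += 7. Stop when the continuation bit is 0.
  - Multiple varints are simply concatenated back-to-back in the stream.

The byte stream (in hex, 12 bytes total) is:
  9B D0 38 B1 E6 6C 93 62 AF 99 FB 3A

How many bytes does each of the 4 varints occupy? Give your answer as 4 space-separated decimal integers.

  byte[0]=0x9B cont=1 payload=0x1B=27: acc |= 27<<0 -> acc=27 shift=7
  byte[1]=0xD0 cont=1 payload=0x50=80: acc |= 80<<7 -> acc=10267 shift=14
  byte[2]=0x38 cont=0 payload=0x38=56: acc |= 56<<14 -> acc=927771 shift=21 [end]
Varint 1: bytes[0:3] = 9B D0 38 -> value 927771 (3 byte(s))
  byte[3]=0xB1 cont=1 payload=0x31=49: acc |= 49<<0 -> acc=49 shift=7
  byte[4]=0xE6 cont=1 payload=0x66=102: acc |= 102<<7 -> acc=13105 shift=14
  byte[5]=0x6C cont=0 payload=0x6C=108: acc |= 108<<14 -> acc=1782577 shift=21 [end]
Varint 2: bytes[3:6] = B1 E6 6C -> value 1782577 (3 byte(s))
  byte[6]=0x93 cont=1 payload=0x13=19: acc |= 19<<0 -> acc=19 shift=7
  byte[7]=0x62 cont=0 payload=0x62=98: acc |= 98<<7 -> acc=12563 shift=14 [end]
Varint 3: bytes[6:8] = 93 62 -> value 12563 (2 byte(s))
  byte[8]=0xAF cont=1 payload=0x2F=47: acc |= 47<<0 -> acc=47 shift=7
  byte[9]=0x99 cont=1 payload=0x19=25: acc |= 25<<7 -> acc=3247 shift=14
  byte[10]=0xFB cont=1 payload=0x7B=123: acc |= 123<<14 -> acc=2018479 shift=21
  byte[11]=0x3A cont=0 payload=0x3A=58: acc |= 58<<21 -> acc=123653295 shift=28 [end]
Varint 4: bytes[8:12] = AF 99 FB 3A -> value 123653295 (4 byte(s))

Answer: 3 3 2 4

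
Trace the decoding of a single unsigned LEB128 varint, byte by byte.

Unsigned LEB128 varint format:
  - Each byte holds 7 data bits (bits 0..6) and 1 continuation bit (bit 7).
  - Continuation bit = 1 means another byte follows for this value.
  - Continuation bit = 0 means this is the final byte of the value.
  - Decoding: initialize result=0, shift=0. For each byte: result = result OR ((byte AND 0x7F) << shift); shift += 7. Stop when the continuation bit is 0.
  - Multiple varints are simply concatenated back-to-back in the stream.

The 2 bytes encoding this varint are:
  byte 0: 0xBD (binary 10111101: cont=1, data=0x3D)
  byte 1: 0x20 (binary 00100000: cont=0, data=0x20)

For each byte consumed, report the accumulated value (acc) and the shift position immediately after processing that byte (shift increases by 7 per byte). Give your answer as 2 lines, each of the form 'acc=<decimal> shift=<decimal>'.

byte 0=0xBD: payload=0x3D=61, contrib = 61<<0 = 61; acc -> 61, shift -> 7
byte 1=0x20: payload=0x20=32, contrib = 32<<7 = 4096; acc -> 4157, shift -> 14

Answer: acc=61 shift=7
acc=4157 shift=14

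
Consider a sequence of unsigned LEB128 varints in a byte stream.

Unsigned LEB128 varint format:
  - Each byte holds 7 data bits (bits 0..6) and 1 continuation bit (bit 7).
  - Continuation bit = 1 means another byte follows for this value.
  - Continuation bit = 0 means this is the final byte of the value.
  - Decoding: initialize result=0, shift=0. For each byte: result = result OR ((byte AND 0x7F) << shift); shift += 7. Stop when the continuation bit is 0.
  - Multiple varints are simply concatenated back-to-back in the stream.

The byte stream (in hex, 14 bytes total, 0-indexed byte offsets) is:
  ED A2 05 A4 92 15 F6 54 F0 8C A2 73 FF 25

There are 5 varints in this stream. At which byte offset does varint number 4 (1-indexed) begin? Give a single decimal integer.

Answer: 8

Derivation:
  byte[0]=0xED cont=1 payload=0x6D=109: acc |= 109<<0 -> acc=109 shift=7
  byte[1]=0xA2 cont=1 payload=0x22=34: acc |= 34<<7 -> acc=4461 shift=14
  byte[2]=0x05 cont=0 payload=0x05=5: acc |= 5<<14 -> acc=86381 shift=21 [end]
Varint 1: bytes[0:3] = ED A2 05 -> value 86381 (3 byte(s))
  byte[3]=0xA4 cont=1 payload=0x24=36: acc |= 36<<0 -> acc=36 shift=7
  byte[4]=0x92 cont=1 payload=0x12=18: acc |= 18<<7 -> acc=2340 shift=14
  byte[5]=0x15 cont=0 payload=0x15=21: acc |= 21<<14 -> acc=346404 shift=21 [end]
Varint 2: bytes[3:6] = A4 92 15 -> value 346404 (3 byte(s))
  byte[6]=0xF6 cont=1 payload=0x76=118: acc |= 118<<0 -> acc=118 shift=7
  byte[7]=0x54 cont=0 payload=0x54=84: acc |= 84<<7 -> acc=10870 shift=14 [end]
Varint 3: bytes[6:8] = F6 54 -> value 10870 (2 byte(s))
  byte[8]=0xF0 cont=1 payload=0x70=112: acc |= 112<<0 -> acc=112 shift=7
  byte[9]=0x8C cont=1 payload=0x0C=12: acc |= 12<<7 -> acc=1648 shift=14
  byte[10]=0xA2 cont=1 payload=0x22=34: acc |= 34<<14 -> acc=558704 shift=21
  byte[11]=0x73 cont=0 payload=0x73=115: acc |= 115<<21 -> acc=241731184 shift=28 [end]
Varint 4: bytes[8:12] = F0 8C A2 73 -> value 241731184 (4 byte(s))
  byte[12]=0xFF cont=1 payload=0x7F=127: acc |= 127<<0 -> acc=127 shift=7
  byte[13]=0x25 cont=0 payload=0x25=37: acc |= 37<<7 -> acc=4863 shift=14 [end]
Varint 5: bytes[12:14] = FF 25 -> value 4863 (2 byte(s))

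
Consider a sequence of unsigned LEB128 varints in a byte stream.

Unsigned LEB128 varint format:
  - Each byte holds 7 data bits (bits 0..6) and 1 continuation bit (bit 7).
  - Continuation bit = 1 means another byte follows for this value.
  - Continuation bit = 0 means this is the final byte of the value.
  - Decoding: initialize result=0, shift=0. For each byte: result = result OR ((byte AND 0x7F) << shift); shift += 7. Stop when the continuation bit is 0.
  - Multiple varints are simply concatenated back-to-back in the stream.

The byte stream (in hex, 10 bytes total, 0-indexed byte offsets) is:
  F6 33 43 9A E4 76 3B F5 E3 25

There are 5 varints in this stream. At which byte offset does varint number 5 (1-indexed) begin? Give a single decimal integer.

  byte[0]=0xF6 cont=1 payload=0x76=118: acc |= 118<<0 -> acc=118 shift=7
  byte[1]=0x33 cont=0 payload=0x33=51: acc |= 51<<7 -> acc=6646 shift=14 [end]
Varint 1: bytes[0:2] = F6 33 -> value 6646 (2 byte(s))
  byte[2]=0x43 cont=0 payload=0x43=67: acc |= 67<<0 -> acc=67 shift=7 [end]
Varint 2: bytes[2:3] = 43 -> value 67 (1 byte(s))
  byte[3]=0x9A cont=1 payload=0x1A=26: acc |= 26<<0 -> acc=26 shift=7
  byte[4]=0xE4 cont=1 payload=0x64=100: acc |= 100<<7 -> acc=12826 shift=14
  byte[5]=0x76 cont=0 payload=0x76=118: acc |= 118<<14 -> acc=1946138 shift=21 [end]
Varint 3: bytes[3:6] = 9A E4 76 -> value 1946138 (3 byte(s))
  byte[6]=0x3B cont=0 payload=0x3B=59: acc |= 59<<0 -> acc=59 shift=7 [end]
Varint 4: bytes[6:7] = 3B -> value 59 (1 byte(s))
  byte[7]=0xF5 cont=1 payload=0x75=117: acc |= 117<<0 -> acc=117 shift=7
  byte[8]=0xE3 cont=1 payload=0x63=99: acc |= 99<<7 -> acc=12789 shift=14
  byte[9]=0x25 cont=0 payload=0x25=37: acc |= 37<<14 -> acc=618997 shift=21 [end]
Varint 5: bytes[7:10] = F5 E3 25 -> value 618997 (3 byte(s))

Answer: 7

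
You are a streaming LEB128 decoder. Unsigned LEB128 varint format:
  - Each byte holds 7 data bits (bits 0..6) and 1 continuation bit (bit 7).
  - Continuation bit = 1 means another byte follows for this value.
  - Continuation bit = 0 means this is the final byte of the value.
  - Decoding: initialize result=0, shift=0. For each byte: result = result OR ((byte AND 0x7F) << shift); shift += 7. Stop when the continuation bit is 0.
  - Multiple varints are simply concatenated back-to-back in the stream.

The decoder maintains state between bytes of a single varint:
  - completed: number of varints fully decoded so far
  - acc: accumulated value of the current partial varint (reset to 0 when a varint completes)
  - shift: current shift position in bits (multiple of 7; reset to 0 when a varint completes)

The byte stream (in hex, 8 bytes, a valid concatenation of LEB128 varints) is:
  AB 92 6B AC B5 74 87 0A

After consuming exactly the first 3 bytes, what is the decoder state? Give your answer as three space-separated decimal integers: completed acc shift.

byte[0]=0xAB cont=1 payload=0x2B: acc |= 43<<0 -> completed=0 acc=43 shift=7
byte[1]=0x92 cont=1 payload=0x12: acc |= 18<<7 -> completed=0 acc=2347 shift=14
byte[2]=0x6B cont=0 payload=0x6B: varint #1 complete (value=1755435); reset -> completed=1 acc=0 shift=0

Answer: 1 0 0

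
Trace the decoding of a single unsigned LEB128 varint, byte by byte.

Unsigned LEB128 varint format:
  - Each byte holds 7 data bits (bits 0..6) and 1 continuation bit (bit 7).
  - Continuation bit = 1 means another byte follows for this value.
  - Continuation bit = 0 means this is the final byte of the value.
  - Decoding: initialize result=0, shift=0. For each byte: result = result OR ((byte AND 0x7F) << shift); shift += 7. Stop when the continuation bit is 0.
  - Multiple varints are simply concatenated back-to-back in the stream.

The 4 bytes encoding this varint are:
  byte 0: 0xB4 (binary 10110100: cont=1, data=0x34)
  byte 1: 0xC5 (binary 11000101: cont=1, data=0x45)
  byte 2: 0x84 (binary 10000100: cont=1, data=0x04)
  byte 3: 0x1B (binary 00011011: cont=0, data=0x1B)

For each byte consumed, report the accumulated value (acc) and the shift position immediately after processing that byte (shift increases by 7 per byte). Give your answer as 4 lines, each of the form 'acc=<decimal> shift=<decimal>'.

Answer: acc=52 shift=7
acc=8884 shift=14
acc=74420 shift=21
acc=56697524 shift=28

Derivation:
byte 0=0xB4: payload=0x34=52, contrib = 52<<0 = 52; acc -> 52, shift -> 7
byte 1=0xC5: payload=0x45=69, contrib = 69<<7 = 8832; acc -> 8884, shift -> 14
byte 2=0x84: payload=0x04=4, contrib = 4<<14 = 65536; acc -> 74420, shift -> 21
byte 3=0x1B: payload=0x1B=27, contrib = 27<<21 = 56623104; acc -> 56697524, shift -> 28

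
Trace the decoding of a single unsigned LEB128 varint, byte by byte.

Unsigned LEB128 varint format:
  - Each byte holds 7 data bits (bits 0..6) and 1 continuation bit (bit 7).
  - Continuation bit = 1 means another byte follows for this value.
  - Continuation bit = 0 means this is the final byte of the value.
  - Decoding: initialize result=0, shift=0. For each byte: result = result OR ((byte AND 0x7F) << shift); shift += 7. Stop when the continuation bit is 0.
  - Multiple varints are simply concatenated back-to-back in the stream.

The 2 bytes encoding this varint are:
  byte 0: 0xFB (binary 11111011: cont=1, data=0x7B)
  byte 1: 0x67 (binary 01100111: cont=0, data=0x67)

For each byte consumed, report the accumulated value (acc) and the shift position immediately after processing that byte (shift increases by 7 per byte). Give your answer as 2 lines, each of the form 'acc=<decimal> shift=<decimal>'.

byte 0=0xFB: payload=0x7B=123, contrib = 123<<0 = 123; acc -> 123, shift -> 7
byte 1=0x67: payload=0x67=103, contrib = 103<<7 = 13184; acc -> 13307, shift -> 14

Answer: acc=123 shift=7
acc=13307 shift=14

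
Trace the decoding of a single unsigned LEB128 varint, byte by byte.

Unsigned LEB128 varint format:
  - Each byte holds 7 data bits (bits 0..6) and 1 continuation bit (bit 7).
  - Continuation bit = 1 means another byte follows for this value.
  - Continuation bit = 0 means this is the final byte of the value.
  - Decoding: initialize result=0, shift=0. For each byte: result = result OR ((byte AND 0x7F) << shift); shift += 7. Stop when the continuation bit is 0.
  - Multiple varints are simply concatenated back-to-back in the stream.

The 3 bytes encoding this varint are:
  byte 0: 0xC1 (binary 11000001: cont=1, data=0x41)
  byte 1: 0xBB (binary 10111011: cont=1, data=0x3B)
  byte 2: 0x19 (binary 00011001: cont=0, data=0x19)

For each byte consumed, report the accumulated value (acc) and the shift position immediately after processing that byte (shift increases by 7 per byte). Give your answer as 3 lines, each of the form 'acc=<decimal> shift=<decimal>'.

Answer: acc=65 shift=7
acc=7617 shift=14
acc=417217 shift=21

Derivation:
byte 0=0xC1: payload=0x41=65, contrib = 65<<0 = 65; acc -> 65, shift -> 7
byte 1=0xBB: payload=0x3B=59, contrib = 59<<7 = 7552; acc -> 7617, shift -> 14
byte 2=0x19: payload=0x19=25, contrib = 25<<14 = 409600; acc -> 417217, shift -> 21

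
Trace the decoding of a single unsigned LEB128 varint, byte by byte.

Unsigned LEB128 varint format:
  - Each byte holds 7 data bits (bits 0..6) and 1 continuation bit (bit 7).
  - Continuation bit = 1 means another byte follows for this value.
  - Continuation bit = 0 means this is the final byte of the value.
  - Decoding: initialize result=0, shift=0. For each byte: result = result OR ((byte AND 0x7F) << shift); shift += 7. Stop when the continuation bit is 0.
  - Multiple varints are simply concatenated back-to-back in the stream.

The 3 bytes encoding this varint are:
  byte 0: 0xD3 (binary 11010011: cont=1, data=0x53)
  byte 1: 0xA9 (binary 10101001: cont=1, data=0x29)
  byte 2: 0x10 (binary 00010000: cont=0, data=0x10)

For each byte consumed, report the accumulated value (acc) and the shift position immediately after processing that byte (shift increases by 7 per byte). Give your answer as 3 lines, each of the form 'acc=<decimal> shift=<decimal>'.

Answer: acc=83 shift=7
acc=5331 shift=14
acc=267475 shift=21

Derivation:
byte 0=0xD3: payload=0x53=83, contrib = 83<<0 = 83; acc -> 83, shift -> 7
byte 1=0xA9: payload=0x29=41, contrib = 41<<7 = 5248; acc -> 5331, shift -> 14
byte 2=0x10: payload=0x10=16, contrib = 16<<14 = 262144; acc -> 267475, shift -> 21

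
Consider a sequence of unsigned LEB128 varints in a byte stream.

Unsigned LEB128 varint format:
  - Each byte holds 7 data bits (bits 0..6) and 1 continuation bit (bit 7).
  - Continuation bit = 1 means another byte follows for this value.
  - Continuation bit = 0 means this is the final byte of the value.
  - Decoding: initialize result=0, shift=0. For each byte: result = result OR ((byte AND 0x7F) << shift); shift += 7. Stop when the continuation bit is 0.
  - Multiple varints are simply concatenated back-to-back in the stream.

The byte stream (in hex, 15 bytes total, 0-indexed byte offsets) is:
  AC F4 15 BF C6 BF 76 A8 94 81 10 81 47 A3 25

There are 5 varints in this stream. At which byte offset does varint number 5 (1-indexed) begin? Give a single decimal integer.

  byte[0]=0xAC cont=1 payload=0x2C=44: acc |= 44<<0 -> acc=44 shift=7
  byte[1]=0xF4 cont=1 payload=0x74=116: acc |= 116<<7 -> acc=14892 shift=14
  byte[2]=0x15 cont=0 payload=0x15=21: acc |= 21<<14 -> acc=358956 shift=21 [end]
Varint 1: bytes[0:3] = AC F4 15 -> value 358956 (3 byte(s))
  byte[3]=0xBF cont=1 payload=0x3F=63: acc |= 63<<0 -> acc=63 shift=7
  byte[4]=0xC6 cont=1 payload=0x46=70: acc |= 70<<7 -> acc=9023 shift=14
  byte[5]=0xBF cont=1 payload=0x3F=63: acc |= 63<<14 -> acc=1041215 shift=21
  byte[6]=0x76 cont=0 payload=0x76=118: acc |= 118<<21 -> acc=248505151 shift=28 [end]
Varint 2: bytes[3:7] = BF C6 BF 76 -> value 248505151 (4 byte(s))
  byte[7]=0xA8 cont=1 payload=0x28=40: acc |= 40<<0 -> acc=40 shift=7
  byte[8]=0x94 cont=1 payload=0x14=20: acc |= 20<<7 -> acc=2600 shift=14
  byte[9]=0x81 cont=1 payload=0x01=1: acc |= 1<<14 -> acc=18984 shift=21
  byte[10]=0x10 cont=0 payload=0x10=16: acc |= 16<<21 -> acc=33573416 shift=28 [end]
Varint 3: bytes[7:11] = A8 94 81 10 -> value 33573416 (4 byte(s))
  byte[11]=0x81 cont=1 payload=0x01=1: acc |= 1<<0 -> acc=1 shift=7
  byte[12]=0x47 cont=0 payload=0x47=71: acc |= 71<<7 -> acc=9089 shift=14 [end]
Varint 4: bytes[11:13] = 81 47 -> value 9089 (2 byte(s))
  byte[13]=0xA3 cont=1 payload=0x23=35: acc |= 35<<0 -> acc=35 shift=7
  byte[14]=0x25 cont=0 payload=0x25=37: acc |= 37<<7 -> acc=4771 shift=14 [end]
Varint 5: bytes[13:15] = A3 25 -> value 4771 (2 byte(s))

Answer: 13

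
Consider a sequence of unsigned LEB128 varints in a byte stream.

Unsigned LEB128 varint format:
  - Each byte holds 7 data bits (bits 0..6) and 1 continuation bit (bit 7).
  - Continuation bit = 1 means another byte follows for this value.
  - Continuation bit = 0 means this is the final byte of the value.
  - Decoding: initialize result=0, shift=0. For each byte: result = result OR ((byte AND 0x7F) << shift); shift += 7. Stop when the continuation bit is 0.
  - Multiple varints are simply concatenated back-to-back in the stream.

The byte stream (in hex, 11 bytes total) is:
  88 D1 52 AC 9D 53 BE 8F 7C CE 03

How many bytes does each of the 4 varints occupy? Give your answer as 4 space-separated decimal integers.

Answer: 3 3 3 2

Derivation:
  byte[0]=0x88 cont=1 payload=0x08=8: acc |= 8<<0 -> acc=8 shift=7
  byte[1]=0xD1 cont=1 payload=0x51=81: acc |= 81<<7 -> acc=10376 shift=14
  byte[2]=0x52 cont=0 payload=0x52=82: acc |= 82<<14 -> acc=1353864 shift=21 [end]
Varint 1: bytes[0:3] = 88 D1 52 -> value 1353864 (3 byte(s))
  byte[3]=0xAC cont=1 payload=0x2C=44: acc |= 44<<0 -> acc=44 shift=7
  byte[4]=0x9D cont=1 payload=0x1D=29: acc |= 29<<7 -> acc=3756 shift=14
  byte[5]=0x53 cont=0 payload=0x53=83: acc |= 83<<14 -> acc=1363628 shift=21 [end]
Varint 2: bytes[3:6] = AC 9D 53 -> value 1363628 (3 byte(s))
  byte[6]=0xBE cont=1 payload=0x3E=62: acc |= 62<<0 -> acc=62 shift=7
  byte[7]=0x8F cont=1 payload=0x0F=15: acc |= 15<<7 -> acc=1982 shift=14
  byte[8]=0x7C cont=0 payload=0x7C=124: acc |= 124<<14 -> acc=2033598 shift=21 [end]
Varint 3: bytes[6:9] = BE 8F 7C -> value 2033598 (3 byte(s))
  byte[9]=0xCE cont=1 payload=0x4E=78: acc |= 78<<0 -> acc=78 shift=7
  byte[10]=0x03 cont=0 payload=0x03=3: acc |= 3<<7 -> acc=462 shift=14 [end]
Varint 4: bytes[9:11] = CE 03 -> value 462 (2 byte(s))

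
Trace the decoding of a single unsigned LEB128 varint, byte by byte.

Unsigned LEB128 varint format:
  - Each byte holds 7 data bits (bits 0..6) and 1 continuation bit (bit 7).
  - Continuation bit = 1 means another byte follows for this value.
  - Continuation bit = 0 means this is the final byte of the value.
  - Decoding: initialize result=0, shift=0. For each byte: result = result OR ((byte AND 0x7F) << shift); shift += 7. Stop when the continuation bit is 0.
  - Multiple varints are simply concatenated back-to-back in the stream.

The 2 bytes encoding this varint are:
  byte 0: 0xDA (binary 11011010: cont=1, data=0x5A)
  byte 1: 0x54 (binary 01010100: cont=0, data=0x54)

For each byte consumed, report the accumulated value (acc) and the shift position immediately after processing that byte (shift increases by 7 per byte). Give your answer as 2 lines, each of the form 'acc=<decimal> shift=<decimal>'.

byte 0=0xDA: payload=0x5A=90, contrib = 90<<0 = 90; acc -> 90, shift -> 7
byte 1=0x54: payload=0x54=84, contrib = 84<<7 = 10752; acc -> 10842, shift -> 14

Answer: acc=90 shift=7
acc=10842 shift=14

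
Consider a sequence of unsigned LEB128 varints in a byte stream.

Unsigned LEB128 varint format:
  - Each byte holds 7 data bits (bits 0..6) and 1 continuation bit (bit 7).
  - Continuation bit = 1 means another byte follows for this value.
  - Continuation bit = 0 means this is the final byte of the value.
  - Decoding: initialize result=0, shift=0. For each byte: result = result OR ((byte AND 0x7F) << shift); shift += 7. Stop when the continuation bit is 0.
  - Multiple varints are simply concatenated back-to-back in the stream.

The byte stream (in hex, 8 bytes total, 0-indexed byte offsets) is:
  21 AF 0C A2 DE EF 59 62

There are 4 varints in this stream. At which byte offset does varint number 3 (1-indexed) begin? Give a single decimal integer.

Answer: 3

Derivation:
  byte[0]=0x21 cont=0 payload=0x21=33: acc |= 33<<0 -> acc=33 shift=7 [end]
Varint 1: bytes[0:1] = 21 -> value 33 (1 byte(s))
  byte[1]=0xAF cont=1 payload=0x2F=47: acc |= 47<<0 -> acc=47 shift=7
  byte[2]=0x0C cont=0 payload=0x0C=12: acc |= 12<<7 -> acc=1583 shift=14 [end]
Varint 2: bytes[1:3] = AF 0C -> value 1583 (2 byte(s))
  byte[3]=0xA2 cont=1 payload=0x22=34: acc |= 34<<0 -> acc=34 shift=7
  byte[4]=0xDE cont=1 payload=0x5E=94: acc |= 94<<7 -> acc=12066 shift=14
  byte[5]=0xEF cont=1 payload=0x6F=111: acc |= 111<<14 -> acc=1830690 shift=21
  byte[6]=0x59 cont=0 payload=0x59=89: acc |= 89<<21 -> acc=188477218 shift=28 [end]
Varint 3: bytes[3:7] = A2 DE EF 59 -> value 188477218 (4 byte(s))
  byte[7]=0x62 cont=0 payload=0x62=98: acc |= 98<<0 -> acc=98 shift=7 [end]
Varint 4: bytes[7:8] = 62 -> value 98 (1 byte(s))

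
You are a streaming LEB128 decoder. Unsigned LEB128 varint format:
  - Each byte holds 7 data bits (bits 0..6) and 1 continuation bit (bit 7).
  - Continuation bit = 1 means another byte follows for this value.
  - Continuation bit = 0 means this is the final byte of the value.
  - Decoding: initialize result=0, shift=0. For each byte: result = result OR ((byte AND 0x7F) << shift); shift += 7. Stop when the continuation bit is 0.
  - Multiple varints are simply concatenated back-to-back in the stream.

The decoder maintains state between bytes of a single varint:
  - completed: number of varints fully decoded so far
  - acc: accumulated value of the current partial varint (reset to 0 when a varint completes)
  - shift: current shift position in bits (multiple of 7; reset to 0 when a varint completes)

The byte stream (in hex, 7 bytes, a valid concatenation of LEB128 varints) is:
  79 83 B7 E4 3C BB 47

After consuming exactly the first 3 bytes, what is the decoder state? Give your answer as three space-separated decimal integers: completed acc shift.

byte[0]=0x79 cont=0 payload=0x79: varint #1 complete (value=121); reset -> completed=1 acc=0 shift=0
byte[1]=0x83 cont=1 payload=0x03: acc |= 3<<0 -> completed=1 acc=3 shift=7
byte[2]=0xB7 cont=1 payload=0x37: acc |= 55<<7 -> completed=1 acc=7043 shift=14

Answer: 1 7043 14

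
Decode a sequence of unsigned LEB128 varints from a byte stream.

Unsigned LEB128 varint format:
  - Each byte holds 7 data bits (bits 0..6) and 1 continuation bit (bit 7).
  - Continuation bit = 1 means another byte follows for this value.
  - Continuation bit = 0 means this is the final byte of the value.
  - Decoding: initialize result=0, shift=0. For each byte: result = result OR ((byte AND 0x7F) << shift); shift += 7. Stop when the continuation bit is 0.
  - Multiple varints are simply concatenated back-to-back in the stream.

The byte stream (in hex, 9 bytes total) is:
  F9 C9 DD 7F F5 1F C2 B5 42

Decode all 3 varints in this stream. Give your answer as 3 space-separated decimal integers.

  byte[0]=0xF9 cont=1 payload=0x79=121: acc |= 121<<0 -> acc=121 shift=7
  byte[1]=0xC9 cont=1 payload=0x49=73: acc |= 73<<7 -> acc=9465 shift=14
  byte[2]=0xDD cont=1 payload=0x5D=93: acc |= 93<<14 -> acc=1533177 shift=21
  byte[3]=0x7F cont=0 payload=0x7F=127: acc |= 127<<21 -> acc=267871481 shift=28 [end]
Varint 1: bytes[0:4] = F9 C9 DD 7F -> value 267871481 (4 byte(s))
  byte[4]=0xF5 cont=1 payload=0x75=117: acc |= 117<<0 -> acc=117 shift=7
  byte[5]=0x1F cont=0 payload=0x1F=31: acc |= 31<<7 -> acc=4085 shift=14 [end]
Varint 2: bytes[4:6] = F5 1F -> value 4085 (2 byte(s))
  byte[6]=0xC2 cont=1 payload=0x42=66: acc |= 66<<0 -> acc=66 shift=7
  byte[7]=0xB5 cont=1 payload=0x35=53: acc |= 53<<7 -> acc=6850 shift=14
  byte[8]=0x42 cont=0 payload=0x42=66: acc |= 66<<14 -> acc=1088194 shift=21 [end]
Varint 3: bytes[6:9] = C2 B5 42 -> value 1088194 (3 byte(s))

Answer: 267871481 4085 1088194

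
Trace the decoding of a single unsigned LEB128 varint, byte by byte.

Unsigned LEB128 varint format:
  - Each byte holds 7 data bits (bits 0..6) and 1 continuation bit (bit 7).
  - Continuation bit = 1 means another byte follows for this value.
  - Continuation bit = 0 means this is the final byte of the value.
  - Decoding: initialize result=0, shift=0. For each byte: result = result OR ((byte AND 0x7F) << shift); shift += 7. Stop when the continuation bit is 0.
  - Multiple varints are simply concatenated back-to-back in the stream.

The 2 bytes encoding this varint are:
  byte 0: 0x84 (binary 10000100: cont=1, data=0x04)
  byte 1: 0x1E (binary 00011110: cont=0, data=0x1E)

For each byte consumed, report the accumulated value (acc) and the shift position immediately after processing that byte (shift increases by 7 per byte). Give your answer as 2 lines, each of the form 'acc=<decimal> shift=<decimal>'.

byte 0=0x84: payload=0x04=4, contrib = 4<<0 = 4; acc -> 4, shift -> 7
byte 1=0x1E: payload=0x1E=30, contrib = 30<<7 = 3840; acc -> 3844, shift -> 14

Answer: acc=4 shift=7
acc=3844 shift=14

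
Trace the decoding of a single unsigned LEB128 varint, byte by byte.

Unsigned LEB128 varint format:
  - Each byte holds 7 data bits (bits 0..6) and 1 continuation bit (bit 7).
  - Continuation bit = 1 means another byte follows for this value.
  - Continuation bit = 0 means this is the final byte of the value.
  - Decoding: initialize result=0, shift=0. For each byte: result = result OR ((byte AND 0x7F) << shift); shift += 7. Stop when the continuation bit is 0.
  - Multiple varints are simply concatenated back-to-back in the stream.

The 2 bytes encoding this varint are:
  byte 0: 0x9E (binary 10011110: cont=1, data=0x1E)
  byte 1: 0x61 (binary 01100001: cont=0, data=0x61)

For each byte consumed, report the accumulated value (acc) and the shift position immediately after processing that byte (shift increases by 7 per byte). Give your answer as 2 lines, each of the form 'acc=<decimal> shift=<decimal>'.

Answer: acc=30 shift=7
acc=12446 shift=14

Derivation:
byte 0=0x9E: payload=0x1E=30, contrib = 30<<0 = 30; acc -> 30, shift -> 7
byte 1=0x61: payload=0x61=97, contrib = 97<<7 = 12416; acc -> 12446, shift -> 14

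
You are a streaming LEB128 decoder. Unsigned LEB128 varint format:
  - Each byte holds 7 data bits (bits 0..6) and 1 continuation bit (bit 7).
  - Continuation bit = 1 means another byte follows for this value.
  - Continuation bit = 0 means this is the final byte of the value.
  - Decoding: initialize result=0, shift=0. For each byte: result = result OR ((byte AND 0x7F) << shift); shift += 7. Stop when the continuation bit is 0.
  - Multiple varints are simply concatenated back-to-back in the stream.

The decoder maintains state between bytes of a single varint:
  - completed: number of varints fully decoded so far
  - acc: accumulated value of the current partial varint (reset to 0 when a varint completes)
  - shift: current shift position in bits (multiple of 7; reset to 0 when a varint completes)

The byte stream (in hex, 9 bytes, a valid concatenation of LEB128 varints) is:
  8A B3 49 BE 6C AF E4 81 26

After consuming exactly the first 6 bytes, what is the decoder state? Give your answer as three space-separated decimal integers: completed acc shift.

byte[0]=0x8A cont=1 payload=0x0A: acc |= 10<<0 -> completed=0 acc=10 shift=7
byte[1]=0xB3 cont=1 payload=0x33: acc |= 51<<7 -> completed=0 acc=6538 shift=14
byte[2]=0x49 cont=0 payload=0x49: varint #1 complete (value=1202570); reset -> completed=1 acc=0 shift=0
byte[3]=0xBE cont=1 payload=0x3E: acc |= 62<<0 -> completed=1 acc=62 shift=7
byte[4]=0x6C cont=0 payload=0x6C: varint #2 complete (value=13886); reset -> completed=2 acc=0 shift=0
byte[5]=0xAF cont=1 payload=0x2F: acc |= 47<<0 -> completed=2 acc=47 shift=7

Answer: 2 47 7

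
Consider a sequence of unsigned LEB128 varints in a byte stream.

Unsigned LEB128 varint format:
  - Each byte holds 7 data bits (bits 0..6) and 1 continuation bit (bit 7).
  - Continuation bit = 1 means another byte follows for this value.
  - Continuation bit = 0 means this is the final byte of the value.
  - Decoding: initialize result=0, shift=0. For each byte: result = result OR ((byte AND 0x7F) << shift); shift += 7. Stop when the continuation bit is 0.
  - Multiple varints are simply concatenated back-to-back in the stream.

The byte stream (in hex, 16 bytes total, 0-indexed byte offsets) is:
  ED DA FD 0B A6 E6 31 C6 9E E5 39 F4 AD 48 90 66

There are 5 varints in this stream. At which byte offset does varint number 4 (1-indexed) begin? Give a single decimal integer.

Answer: 11

Derivation:
  byte[0]=0xED cont=1 payload=0x6D=109: acc |= 109<<0 -> acc=109 shift=7
  byte[1]=0xDA cont=1 payload=0x5A=90: acc |= 90<<7 -> acc=11629 shift=14
  byte[2]=0xFD cont=1 payload=0x7D=125: acc |= 125<<14 -> acc=2059629 shift=21
  byte[3]=0x0B cont=0 payload=0x0B=11: acc |= 11<<21 -> acc=25128301 shift=28 [end]
Varint 1: bytes[0:4] = ED DA FD 0B -> value 25128301 (4 byte(s))
  byte[4]=0xA6 cont=1 payload=0x26=38: acc |= 38<<0 -> acc=38 shift=7
  byte[5]=0xE6 cont=1 payload=0x66=102: acc |= 102<<7 -> acc=13094 shift=14
  byte[6]=0x31 cont=0 payload=0x31=49: acc |= 49<<14 -> acc=815910 shift=21 [end]
Varint 2: bytes[4:7] = A6 E6 31 -> value 815910 (3 byte(s))
  byte[7]=0xC6 cont=1 payload=0x46=70: acc |= 70<<0 -> acc=70 shift=7
  byte[8]=0x9E cont=1 payload=0x1E=30: acc |= 30<<7 -> acc=3910 shift=14
  byte[9]=0xE5 cont=1 payload=0x65=101: acc |= 101<<14 -> acc=1658694 shift=21
  byte[10]=0x39 cont=0 payload=0x39=57: acc |= 57<<21 -> acc=121196358 shift=28 [end]
Varint 3: bytes[7:11] = C6 9E E5 39 -> value 121196358 (4 byte(s))
  byte[11]=0xF4 cont=1 payload=0x74=116: acc |= 116<<0 -> acc=116 shift=7
  byte[12]=0xAD cont=1 payload=0x2D=45: acc |= 45<<7 -> acc=5876 shift=14
  byte[13]=0x48 cont=0 payload=0x48=72: acc |= 72<<14 -> acc=1185524 shift=21 [end]
Varint 4: bytes[11:14] = F4 AD 48 -> value 1185524 (3 byte(s))
  byte[14]=0x90 cont=1 payload=0x10=16: acc |= 16<<0 -> acc=16 shift=7
  byte[15]=0x66 cont=0 payload=0x66=102: acc |= 102<<7 -> acc=13072 shift=14 [end]
Varint 5: bytes[14:16] = 90 66 -> value 13072 (2 byte(s))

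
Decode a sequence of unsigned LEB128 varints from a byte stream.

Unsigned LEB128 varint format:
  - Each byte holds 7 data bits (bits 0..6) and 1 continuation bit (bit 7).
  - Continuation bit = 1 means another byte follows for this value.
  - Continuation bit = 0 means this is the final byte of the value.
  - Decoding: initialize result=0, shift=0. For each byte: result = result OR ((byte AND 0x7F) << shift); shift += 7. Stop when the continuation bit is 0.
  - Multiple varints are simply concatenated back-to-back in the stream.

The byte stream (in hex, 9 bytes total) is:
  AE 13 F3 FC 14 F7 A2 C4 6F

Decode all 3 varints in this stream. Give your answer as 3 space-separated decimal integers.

  byte[0]=0xAE cont=1 payload=0x2E=46: acc |= 46<<0 -> acc=46 shift=7
  byte[1]=0x13 cont=0 payload=0x13=19: acc |= 19<<7 -> acc=2478 shift=14 [end]
Varint 1: bytes[0:2] = AE 13 -> value 2478 (2 byte(s))
  byte[2]=0xF3 cont=1 payload=0x73=115: acc |= 115<<0 -> acc=115 shift=7
  byte[3]=0xFC cont=1 payload=0x7C=124: acc |= 124<<7 -> acc=15987 shift=14
  byte[4]=0x14 cont=0 payload=0x14=20: acc |= 20<<14 -> acc=343667 shift=21 [end]
Varint 2: bytes[2:5] = F3 FC 14 -> value 343667 (3 byte(s))
  byte[5]=0xF7 cont=1 payload=0x77=119: acc |= 119<<0 -> acc=119 shift=7
  byte[6]=0xA2 cont=1 payload=0x22=34: acc |= 34<<7 -> acc=4471 shift=14
  byte[7]=0xC4 cont=1 payload=0x44=68: acc |= 68<<14 -> acc=1118583 shift=21
  byte[8]=0x6F cont=0 payload=0x6F=111: acc |= 111<<21 -> acc=233902455 shift=28 [end]
Varint 3: bytes[5:9] = F7 A2 C4 6F -> value 233902455 (4 byte(s))

Answer: 2478 343667 233902455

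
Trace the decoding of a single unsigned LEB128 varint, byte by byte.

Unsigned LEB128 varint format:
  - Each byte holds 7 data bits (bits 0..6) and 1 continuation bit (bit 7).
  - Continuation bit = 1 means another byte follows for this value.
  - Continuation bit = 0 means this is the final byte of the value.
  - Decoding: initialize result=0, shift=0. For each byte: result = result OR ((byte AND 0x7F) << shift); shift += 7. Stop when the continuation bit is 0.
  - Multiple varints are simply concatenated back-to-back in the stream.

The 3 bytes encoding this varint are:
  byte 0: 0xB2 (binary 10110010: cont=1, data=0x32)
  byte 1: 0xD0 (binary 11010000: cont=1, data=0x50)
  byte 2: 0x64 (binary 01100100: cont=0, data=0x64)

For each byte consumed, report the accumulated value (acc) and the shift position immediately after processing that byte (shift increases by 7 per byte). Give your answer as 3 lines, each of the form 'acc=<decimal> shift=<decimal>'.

Answer: acc=50 shift=7
acc=10290 shift=14
acc=1648690 shift=21

Derivation:
byte 0=0xB2: payload=0x32=50, contrib = 50<<0 = 50; acc -> 50, shift -> 7
byte 1=0xD0: payload=0x50=80, contrib = 80<<7 = 10240; acc -> 10290, shift -> 14
byte 2=0x64: payload=0x64=100, contrib = 100<<14 = 1638400; acc -> 1648690, shift -> 21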